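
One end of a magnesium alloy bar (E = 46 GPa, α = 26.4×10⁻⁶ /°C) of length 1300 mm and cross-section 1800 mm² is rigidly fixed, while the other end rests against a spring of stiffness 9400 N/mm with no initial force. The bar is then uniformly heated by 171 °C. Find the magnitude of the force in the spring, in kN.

P ≈ 48.1 kN

Free thermal expansion: δ_free = αΔT L = 26.4×10⁻⁶ × 171 × 1300 = 5.869 mm.
Let P be the compressive force at the spring. The bar shortens elastically by PL/(AE) and the spring compresses by P/k; together these equal δ_free.
P [ L/(AE) + 1/k ] = δ_free → P [ 1300/(1800×46×10³) + 1/(9400) ] = 5.869.
P = 5.869 / 0.0001221 = 48070 N.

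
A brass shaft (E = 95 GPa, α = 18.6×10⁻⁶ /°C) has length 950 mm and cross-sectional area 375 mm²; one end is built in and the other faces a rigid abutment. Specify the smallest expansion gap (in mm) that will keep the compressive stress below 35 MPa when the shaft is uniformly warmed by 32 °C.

With no wall the shaft would lengthen by αΔT L = 18.6×10⁻⁶ × 32 × 950 = 0.5654 mm.
At the allowable stress the elastic shortening the wall may impose is σL/E = 35 × 950 / (95×10³) = 0.35 mm.
So the gap has to take up the difference, g_min = δ_free − σL/E = 0.5654 − 0.35 = 0.2154 mm.

g ≈ 0.215 mm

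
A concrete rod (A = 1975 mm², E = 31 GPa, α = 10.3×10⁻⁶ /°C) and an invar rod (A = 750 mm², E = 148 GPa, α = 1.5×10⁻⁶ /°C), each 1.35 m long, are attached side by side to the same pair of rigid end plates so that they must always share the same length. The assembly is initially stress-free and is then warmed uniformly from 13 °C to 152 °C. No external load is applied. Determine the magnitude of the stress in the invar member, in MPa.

σ ≈ 64.4 MPa (tensile)

Equilibrium of a rigid end plate with no external load gives equal and opposite internal forces ±P in the two members. Since α_{concrete} > α_{invar}, heating drives the concrete into compression and the invar into tension.
Setting the final lengths equal and cancelling L: (α₁ − α₂)ΔT = P/(A₁E₁) + P/(A₂E₂).
|α₁ − α₂|·ΔT = 8.8×10⁻⁶ × 139 = 0.001223.
1/(A₁E₁) + 1/(A₂E₂) = 1/(1975×31×10³) + 1/(750×148×10³) = 2.534×10⁻⁸ N⁻¹.
P = 0.001223 / 2.534×10⁻⁸ = 48270 N = 48.27 kN.
σ_{invar} = P/A₂ = 48270/750 = 64.36 MPa, tensile.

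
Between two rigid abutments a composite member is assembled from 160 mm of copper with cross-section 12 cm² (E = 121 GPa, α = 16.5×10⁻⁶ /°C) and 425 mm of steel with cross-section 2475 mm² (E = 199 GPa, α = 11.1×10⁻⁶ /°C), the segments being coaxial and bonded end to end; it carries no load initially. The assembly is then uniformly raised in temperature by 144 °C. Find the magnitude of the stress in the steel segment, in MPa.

Free thermal expansion of the whole bar: Σ αᵢΔT Lᵢ = 16.5×10⁻⁶×144×160 + 11.1×10⁻⁶×144×425 = 1.059 mm.
The walls prevent any net length change, so an axial force P (same in every segment) develops. Compatibility: P · Σ Lᵢ/(AᵢEᵢ) = δ_free.
Σ Lᵢ/(AᵢEᵢ) = 160/(1200×121×10³) + 425/(2475×199×10³) = 1.965×10⁻⁶ mm/N.
So P = 1.059 / 1.965×10⁻⁶ = 539.2 kN, compressive.
σ_{steel} = P / A = 539200 / 2475 = 217.9 MPa.

σ ≈ 218 MPa (compressive)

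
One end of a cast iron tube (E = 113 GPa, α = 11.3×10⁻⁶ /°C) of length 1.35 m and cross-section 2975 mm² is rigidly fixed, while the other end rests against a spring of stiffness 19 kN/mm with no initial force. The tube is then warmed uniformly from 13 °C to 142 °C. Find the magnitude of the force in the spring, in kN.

If the spring were absent the tube would lengthen by αΔT L = 11.3×10⁻⁶ × 129 × 1350 = 1.968 mm.
Let P be the compressive force at the spring. The tube shortens elastically by PL/(AE) and the spring compresses by P/k; together these equal δ_free.
P [ L/(AE) + 1/k ] = δ_free → P [ 1350/(2975×113×10³) + 1/(19×10³) ] = 1.968.
P = 1.968 / 5.665×10⁻⁵ = 34740 N.

P ≈ 34.7 kN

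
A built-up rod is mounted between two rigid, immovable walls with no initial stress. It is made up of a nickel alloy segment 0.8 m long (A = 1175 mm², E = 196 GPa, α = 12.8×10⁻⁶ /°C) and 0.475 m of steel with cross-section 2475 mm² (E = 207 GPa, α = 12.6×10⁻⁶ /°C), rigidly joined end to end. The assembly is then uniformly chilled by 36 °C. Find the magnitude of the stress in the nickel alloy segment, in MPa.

σ ≈ 113 MPa (tensile)

With the walls removed the bar would change length by δ_free = Σ αᵢΔT Lᵢ = 12.8×10⁻⁶×36×800 + 12.6×10⁻⁶×36×475 = 0.5841 mm.
The rigid supports impose zero overall length change; the single axial force P common to all segments must satisfy P Σ Lᵢ/(AᵢEᵢ) = δ_free.
Σ Lᵢ/(AᵢEᵢ) = 800/(1175×196×10³) + 475/(2475×207×10³) = 4.401×10⁻⁶ mm/N.
So P = 0.5841 / 4.401×10⁻⁶ = 132.7 kN, tensile.
σ_{nickel alloy} = P / A = 132700 / 1175 = 113 MPa.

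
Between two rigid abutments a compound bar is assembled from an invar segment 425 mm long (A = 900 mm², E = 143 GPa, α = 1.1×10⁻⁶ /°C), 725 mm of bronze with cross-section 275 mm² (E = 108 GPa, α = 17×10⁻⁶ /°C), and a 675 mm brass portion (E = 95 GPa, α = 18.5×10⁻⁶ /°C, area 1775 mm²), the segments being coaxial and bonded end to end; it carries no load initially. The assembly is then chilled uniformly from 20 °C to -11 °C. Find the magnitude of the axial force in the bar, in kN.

With the walls removed the bar would change length by δ_free = Σ αᵢΔT Lᵢ = 1.1×10⁻⁶×31×425 + 17×10⁻⁶×31×725 + 18.5×10⁻⁶×31×675 = 0.7837 mm.
The walls prevent any net length change, so an axial force P (same in every segment) develops. Compatibility: P · Σ Lᵢ/(AᵢEᵢ) = δ_free.
The series flexibility is Σ Lᵢ/(AᵢEᵢ) = 425/(900×143×10³) + 725/(275×108×10³) + 675/(1775×95×10³) = 3.172×10⁻⁵ mm/N.
P = 0.7837 / 3.172×10⁻⁵ = 24710 N = 24.71 kN, tensile.

P ≈ 24.7 kN (tensile)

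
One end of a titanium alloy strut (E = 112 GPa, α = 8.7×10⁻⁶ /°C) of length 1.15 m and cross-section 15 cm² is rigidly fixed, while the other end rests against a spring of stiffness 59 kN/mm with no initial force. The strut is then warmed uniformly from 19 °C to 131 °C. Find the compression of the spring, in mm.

δ ≈ 0.798 mm

If the spring were absent the strut would lengthen by αΔT L = 8.7×10⁻⁶ × 112 × 1150 = 1.121 mm.
With a force P in the spring, the elastic change of the strut is PL/(AE) and that of the spring is P/k; compatibility requires their sum to equal δ_free.
So P = δ_free / [L/(AE) + 1/k] = 1.121 / [ 1150/(1500×112×10³) + 1/(59×10³) ].
P = 1.121 / 2.379×10⁻⁵ = 47090 N.
Spring compression = P/k = 47090/(59×10³) = 0.7982 mm.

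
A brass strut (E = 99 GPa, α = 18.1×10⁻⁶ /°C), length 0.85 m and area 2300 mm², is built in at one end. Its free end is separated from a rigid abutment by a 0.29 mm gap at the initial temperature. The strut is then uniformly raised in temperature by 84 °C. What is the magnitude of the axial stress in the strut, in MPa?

σ ≈ 117 MPa (compressive)

If the wall were absent the strut would grow by αΔT L = 18.1×10⁻⁶ × 84 × 850 = 1.292 mm.
After closing the 0.29 mm clearance, 1.292 − 0.29 = 1.002 mm of expansion remains to be suppressed by the wall.
That suppressed elongation corresponds to σ = E·Δ/L = 99×10³ × 1.002/850 = 116.7 MPa.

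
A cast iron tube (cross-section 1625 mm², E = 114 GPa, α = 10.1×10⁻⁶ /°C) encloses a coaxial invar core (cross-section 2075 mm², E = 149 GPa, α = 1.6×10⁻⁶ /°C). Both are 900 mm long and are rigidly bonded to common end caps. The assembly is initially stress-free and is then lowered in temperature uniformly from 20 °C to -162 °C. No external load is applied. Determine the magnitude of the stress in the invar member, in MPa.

Equilibrium of a rigid end plate with no external load gives equal and opposite internal forces ±P in the two members. Since α_{cast iron} > α_{invar}, cooling drives the cast iron into tension and the invar into compression.
Compatibility of the two members (thermal + elastic change equal): (α₁ − α₂)ΔT = P·[1/(A₁E₁) + 1/(A₂E₂)].
|α₁ − α₂|·ΔT = 8.5×10⁻⁶ × 182 = 0.001547.
1/(A₁E₁) + 1/(A₂E₂) = 1/(1625×114×10³) + 1/(2075×149×10³) = 8.633×10⁻⁹ N⁻¹.
P = 0.001547 / 8.633×10⁻⁹ = 179200 N = 179.2 kN.
σ_{invar} = P/A₂ = 179200/2075 = 86.36 MPa, compressive.

σ ≈ 86.4 MPa (compressive)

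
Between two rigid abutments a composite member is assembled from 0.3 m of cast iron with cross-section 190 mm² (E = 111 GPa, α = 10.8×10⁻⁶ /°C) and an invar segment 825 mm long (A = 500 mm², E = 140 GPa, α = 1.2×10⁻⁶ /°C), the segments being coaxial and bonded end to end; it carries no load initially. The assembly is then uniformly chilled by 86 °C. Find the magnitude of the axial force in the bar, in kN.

If the supports were absent, the total length change would be Σ αᵢΔT Lᵢ = 10.8×10⁻⁶×86×300 + 1.2×10⁻⁶×86×825 = 0.3638 mm.
The rigid supports impose zero overall length change; the single axial force P common to all segments must satisfy P Σ Lᵢ/(AᵢEᵢ) = δ_free.
The series flexibility is Σ Lᵢ/(AᵢEᵢ) = 300/(190×111×10³) + 825/(500×140×10³) = 2.601×10⁻⁵ mm/N.
So P = 0.3638 / 2.601×10⁻⁵ = 13.99 kN, tensile.

P ≈ 14 kN (tensile)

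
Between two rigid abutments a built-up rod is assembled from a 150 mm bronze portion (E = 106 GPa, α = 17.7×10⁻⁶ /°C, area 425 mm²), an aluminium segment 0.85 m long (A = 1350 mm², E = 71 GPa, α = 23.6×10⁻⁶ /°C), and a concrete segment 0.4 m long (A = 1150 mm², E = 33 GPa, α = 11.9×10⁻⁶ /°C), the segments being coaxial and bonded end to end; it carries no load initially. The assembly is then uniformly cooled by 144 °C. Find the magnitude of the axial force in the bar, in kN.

P ≈ 174 kN (tensile)

Free thermal contraction of the whole bar: Σ αᵢΔT Lᵢ = 17.7×10⁻⁶×144×150 + 23.6×10⁻⁶×144×850 + 11.9×10⁻⁶×144×400 = 3.956 mm.
Since the ends are fixed, an axial force P builds up, equal in every segment, with P · Σ Lᵢ/(AᵢEᵢ) = δ_free.
The series flexibility is Σ Lᵢ/(AᵢEᵢ) = 150/(425×106×10³) + 850/(1350×71×10³) + 400/(1150×33×10³) = 2.274×10⁻⁵ mm/N.
So P = 3.956 / 2.274×10⁻⁵ = 174 kN, tensile.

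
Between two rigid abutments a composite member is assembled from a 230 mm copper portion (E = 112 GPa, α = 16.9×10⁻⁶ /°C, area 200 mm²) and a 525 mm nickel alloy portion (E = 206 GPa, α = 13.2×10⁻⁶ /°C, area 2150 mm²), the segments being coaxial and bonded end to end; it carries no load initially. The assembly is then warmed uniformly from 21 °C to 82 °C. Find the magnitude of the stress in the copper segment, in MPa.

Free thermal expansion of the whole bar: Σ αᵢΔT Lᵢ = 16.9×10⁻⁶×61×230 + 13.2×10⁻⁶×61×525 = 0.6598 mm.
Since the ends are fixed, an axial force P builds up, equal in every segment, with P · Σ Lᵢ/(AᵢEᵢ) = δ_free.
Σ Lᵢ/(AᵢEᵢ) = 230/(200×112×10³) + 525/(2150×206×10³) = 1.145×10⁻⁵ mm/N.
P = 0.6598 / 1.145×10⁻⁵ = 57610 N = 57.61 kN, compressive.
σ_{copper} = P / A = 57610 / 200 = 288.1 MPa.

σ ≈ 288 MPa (compressive)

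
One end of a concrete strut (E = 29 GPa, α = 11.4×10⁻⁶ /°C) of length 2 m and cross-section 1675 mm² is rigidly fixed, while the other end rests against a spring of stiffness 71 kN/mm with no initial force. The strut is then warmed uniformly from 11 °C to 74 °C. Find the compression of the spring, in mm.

The unrestrained thermal change is αΔT L = 11.4×10⁻⁶ × 63 × 2000 = 1.436 mm.
Let P be the compressive force at the spring. The strut shortens elastically by PL/(AE) and the spring compresses by P/k; together these equal δ_free.
P [ L/(AE) + 1/k ] = δ_free → P [ 2000/(1675×29×10³) + 1/(71×10³) ] = 1.436.
P = 1.436 / 5.526×10⁻⁵ = 25990 N.
Spring compression = P/k = 25990/(71×10³) = 0.3661 mm.

δ ≈ 0.366 mm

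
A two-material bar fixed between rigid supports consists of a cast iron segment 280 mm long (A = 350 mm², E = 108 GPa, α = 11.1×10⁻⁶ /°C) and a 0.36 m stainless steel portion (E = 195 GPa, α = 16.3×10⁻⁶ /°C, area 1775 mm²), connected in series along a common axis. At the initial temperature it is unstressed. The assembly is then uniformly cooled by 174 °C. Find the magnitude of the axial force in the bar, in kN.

P ≈ 185 kN (tensile)

Free thermal contraction of the whole bar: Σ αᵢΔT Lᵢ = 11.1×10⁻⁶×174×280 + 16.3×10⁻⁶×174×360 = 1.562 mm.
Since the ends are fixed, an axial force P builds up, equal in every segment, with P · Σ Lᵢ/(AᵢEᵢ) = δ_free.
Σ Lᵢ/(AᵢEᵢ) = 280/(350×108×10³) + 360/(1775×195×10³) = 8.447×10⁻⁶ mm/N.
P = 1.562 / 8.447×10⁻⁶ = 184900 N = 184.9 kN, tensile.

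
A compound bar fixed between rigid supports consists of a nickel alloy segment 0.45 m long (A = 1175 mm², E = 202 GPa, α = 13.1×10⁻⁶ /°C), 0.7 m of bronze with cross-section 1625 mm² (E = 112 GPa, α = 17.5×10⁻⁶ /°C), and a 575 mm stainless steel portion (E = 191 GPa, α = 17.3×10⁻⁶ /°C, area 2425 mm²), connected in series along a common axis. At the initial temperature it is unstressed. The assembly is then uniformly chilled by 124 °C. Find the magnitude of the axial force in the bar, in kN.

Free thermal contraction of the whole bar: Σ αᵢΔT Lᵢ = 13.1×10⁻⁶×124×450 + 17.5×10⁻⁶×124×700 + 17.3×10⁻⁶×124×575 = 3.483 mm.
The rigid supports impose zero overall length change; the single axial force P common to all segments must satisfy P Σ Lᵢ/(AᵢEᵢ) = δ_free.
The series flexibility is Σ Lᵢ/(AᵢEᵢ) = 450/(1175×202×10³) + 700/(1625×112×10³) + 575/(2425×191×10³) = 6.984×10⁻⁶ mm/N.
So P = 3.483 / 6.984×10⁻⁶ = 498.8 kN, tensile.

P ≈ 499 kN (tensile)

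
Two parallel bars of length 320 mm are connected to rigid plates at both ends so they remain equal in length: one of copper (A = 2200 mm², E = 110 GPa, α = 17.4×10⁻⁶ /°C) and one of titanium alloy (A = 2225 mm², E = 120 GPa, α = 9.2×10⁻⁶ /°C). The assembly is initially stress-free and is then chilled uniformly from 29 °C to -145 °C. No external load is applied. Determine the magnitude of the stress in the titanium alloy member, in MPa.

σ ≈ 81.4 MPa (compressive)

The copper has the larger α, so on cooling it would change length more than the titanium alloy if both were free. The rigid plates force a common final length, so the copper is put into tension and the titanium alloy into compression, with equal and opposite forces P (no external load).
Compatibility of the two members (thermal + elastic change equal): (α₁ − α₂)ΔT = P·[1/(A₁E₁) + 1/(A₂E₂)].
|α₁ − α₂|·ΔT = 8.2×10⁻⁶ × 174 = 0.001427.
1/(A₁E₁) + 1/(A₂E₂) = 1/(2200×110×10³) + 1/(2225×120×10³) = 7.878×10⁻⁹ N⁻¹.
P = 0.001427 / 7.878×10⁻⁹ = 181100 N = 181.1 kN.
σ_{titanium alloy} = P/A₂ = 181100/2225 = 81.4 MPa, compressive.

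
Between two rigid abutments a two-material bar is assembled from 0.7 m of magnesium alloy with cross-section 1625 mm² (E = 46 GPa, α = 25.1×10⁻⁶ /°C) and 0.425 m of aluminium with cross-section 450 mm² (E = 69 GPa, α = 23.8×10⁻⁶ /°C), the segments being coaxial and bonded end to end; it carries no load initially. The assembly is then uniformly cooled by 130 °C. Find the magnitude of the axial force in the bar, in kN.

P ≈ 156 kN (tensile)

With the walls removed the bar would change length by δ_free = Σ αᵢΔT Lᵢ = 25.1×10⁻⁶×130×700 + 23.8×10⁻⁶×130×425 = 3.599 mm.
Since the ends are fixed, an axial force P builds up, equal in every segment, with P · Σ Lᵢ/(AᵢEᵢ) = δ_free.
The series flexibility is Σ Lᵢ/(AᵢEᵢ) = 700/(1625×46×10³) + 425/(450×69×10³) = 2.305×10⁻⁵ mm/N.
So P = 3.599 / 2.305×10⁻⁵ = 156.1 kN, tensile.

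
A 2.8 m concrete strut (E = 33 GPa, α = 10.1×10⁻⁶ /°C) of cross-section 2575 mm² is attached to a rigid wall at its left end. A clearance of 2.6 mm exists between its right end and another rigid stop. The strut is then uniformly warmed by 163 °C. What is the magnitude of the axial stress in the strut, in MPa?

Free thermal elongation = αΔT L = 10.1×10⁻⁶ × 163 × 2800 = 4.61 mm.
The gap closes (δ_free > 2.6 mm) and the wall then resists a further 4.61 − 2.6 = 2.01 mm of expansion.
Compatibility: PL/(AE) = 2.01 mm, so σ = P/A = E × (2.01/2800) = 23.69 MPa.

σ ≈ 23.7 MPa (compressive)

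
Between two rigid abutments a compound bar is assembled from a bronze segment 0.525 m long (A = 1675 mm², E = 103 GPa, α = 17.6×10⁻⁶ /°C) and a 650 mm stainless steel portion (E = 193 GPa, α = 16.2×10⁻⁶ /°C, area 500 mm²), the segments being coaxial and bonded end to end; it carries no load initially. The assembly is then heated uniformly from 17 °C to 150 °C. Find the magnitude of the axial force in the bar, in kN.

Free thermal expansion of the whole bar: Σ αᵢΔT Lᵢ = 17.6×10⁻⁶×133×525 + 16.2×10⁻⁶×133×650 = 2.629 mm.
Since the ends are fixed, an axial force P builds up, equal in every segment, with P · Σ Lᵢ/(AᵢEᵢ) = δ_free.
Σ Lᵢ/(AᵢEᵢ) = 525/(1675×103×10³) + 650/(500×193×10³) = 9.779×10⁻⁶ mm/N.
Hence P = δ_free / Σ(L/AE) = 2.629/9.779×10⁻⁶ = 268.9 kN (compressive).

P ≈ 269 kN (compressive)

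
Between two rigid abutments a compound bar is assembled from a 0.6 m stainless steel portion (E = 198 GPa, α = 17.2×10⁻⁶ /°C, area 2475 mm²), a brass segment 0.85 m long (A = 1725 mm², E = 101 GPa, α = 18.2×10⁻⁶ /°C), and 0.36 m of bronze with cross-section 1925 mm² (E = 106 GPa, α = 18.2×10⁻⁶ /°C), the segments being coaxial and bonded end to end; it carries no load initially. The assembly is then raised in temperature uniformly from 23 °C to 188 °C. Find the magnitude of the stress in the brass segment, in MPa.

With the walls removed the bar would change length by δ_free = Σ αᵢΔT Lᵢ = 17.2×10⁻⁶×165×600 + 18.2×10⁻⁶×165×850 + 18.2×10⁻⁶×165×360 = 5.336 mm.
The rigid supports impose zero overall length change; the single axial force P common to all segments must satisfy P Σ Lᵢ/(AᵢEᵢ) = δ_free.
Σ Lᵢ/(AᵢEᵢ) = 600/(2475×198×10³) + 850/(1725×101×10³) + 360/(1925×106×10³) = 7.867×10⁻⁶ mm/N.
P = 5.336 / 7.867×10⁻⁶ = 678300 N = 678.3 kN, compressive.
σ_{brass} = P / A = 678300 / 1725 = 393.2 MPa.

σ ≈ 393 MPa (compressive)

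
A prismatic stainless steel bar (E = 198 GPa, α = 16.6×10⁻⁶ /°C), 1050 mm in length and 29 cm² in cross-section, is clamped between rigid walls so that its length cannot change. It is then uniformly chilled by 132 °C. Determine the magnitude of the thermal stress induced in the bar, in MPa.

σ ≈ 434 MPa (tensile)

The supports are rigid, so the total axial strain is zero. The restrained thermal strain is ε = αΔT = 16.6×10⁻⁶ × 132 = 2191.2×10⁻⁶.
The stress required to suppress this strain is σ = Eε = 198×10³ × 2191.2×10⁻⁶ = 433.9 MPa, tensile since the bar is trying to contract.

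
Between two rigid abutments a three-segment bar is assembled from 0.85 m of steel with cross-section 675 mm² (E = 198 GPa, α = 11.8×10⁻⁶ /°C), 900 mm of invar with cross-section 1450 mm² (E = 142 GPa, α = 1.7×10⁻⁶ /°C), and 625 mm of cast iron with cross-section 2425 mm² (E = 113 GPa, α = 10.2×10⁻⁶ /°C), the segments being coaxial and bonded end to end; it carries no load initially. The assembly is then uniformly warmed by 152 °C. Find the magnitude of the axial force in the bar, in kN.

P ≈ 210 kN (compressive)

With the walls removed the bar would change length by δ_free = Σ αᵢΔT Lᵢ = 11.8×10⁻⁶×152×850 + 1.7×10⁻⁶×152×900 + 10.2×10⁻⁶×152×625 = 2.726 mm.
The walls prevent any net length change, so an axial force P (same in every segment) develops. Compatibility: P · Σ Lᵢ/(AᵢEᵢ) = δ_free.
Σ Lᵢ/(AᵢEᵢ) = 850/(675×198×10³) + 900/(1450×142×10³) + 625/(2425×113×10³) = 1.301×10⁻⁵ mm/N.
Hence P = δ_free / Σ(L/AE) = 2.726/1.301×10⁻⁵ = 209.5 kN (compressive).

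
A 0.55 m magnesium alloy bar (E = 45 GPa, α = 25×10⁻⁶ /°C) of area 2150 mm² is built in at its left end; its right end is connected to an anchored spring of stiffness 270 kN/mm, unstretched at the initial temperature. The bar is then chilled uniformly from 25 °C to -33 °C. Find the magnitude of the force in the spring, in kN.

If the spring were absent the bar would shorten by αΔT L = 25×10⁻⁶ × 58 × 550 = 0.7975 mm.
With a force P in the spring, the elastic change of the bar is PL/(AE) and that of the spring is P/k; compatibility requires their sum to equal δ_free.
P [ L/(AE) + 1/k ] = δ_free → P [ 550/(2150×45×10³) + 1/(270×10³) ] = 0.7975.
P = 0.7975 / 9.388×10⁻⁶ = 84940 N.

P ≈ 84.9 kN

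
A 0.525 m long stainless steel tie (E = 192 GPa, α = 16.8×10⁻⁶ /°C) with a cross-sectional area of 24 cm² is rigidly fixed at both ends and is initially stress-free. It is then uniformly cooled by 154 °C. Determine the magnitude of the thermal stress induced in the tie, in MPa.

σ ≈ 497 MPa (tensile)

The supports are rigid, so the total axial strain is zero. The restrained thermal strain is ε = αΔT = 16.8×10⁻⁶ × 154 = 2587.2×10⁻⁶.
The stress required to suppress this strain is σ = Eε = 192×10³ × 2587.2×10⁻⁶ = 496.7 MPa, tensile since the tie is trying to contract.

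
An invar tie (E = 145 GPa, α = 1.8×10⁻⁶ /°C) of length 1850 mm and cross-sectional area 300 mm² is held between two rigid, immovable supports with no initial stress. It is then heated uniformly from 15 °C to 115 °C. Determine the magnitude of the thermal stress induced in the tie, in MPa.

σ ≈ 26.1 MPa (compressive)

Because both ends are immovable the net strain is zero, and the suppressed thermal strain is αΔT = 1.8×10⁻⁶ × 100 = 180×10⁻⁶.
Hence σ = E·αΔT = 145×10³ × 180×10⁻⁶ = 26.1 MPa, compressive.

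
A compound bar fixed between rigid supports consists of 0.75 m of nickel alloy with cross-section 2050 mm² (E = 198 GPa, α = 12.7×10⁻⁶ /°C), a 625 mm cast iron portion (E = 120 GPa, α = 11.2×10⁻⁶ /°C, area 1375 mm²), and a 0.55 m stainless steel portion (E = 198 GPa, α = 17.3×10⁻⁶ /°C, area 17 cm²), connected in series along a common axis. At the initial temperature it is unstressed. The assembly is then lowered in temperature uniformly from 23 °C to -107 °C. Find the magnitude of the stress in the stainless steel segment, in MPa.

If the supports were absent, the total length change would be Σ αᵢΔT Lᵢ = 12.7×10⁻⁶×130×750 + 11.2×10⁻⁶×130×625 + 17.3×10⁻⁶×130×550 = 3.385 mm.
The walls prevent any net length change, so an axial force P (same in every segment) develops. Compatibility: P · Σ Lᵢ/(AᵢEᵢ) = δ_free.
The series flexibility is Σ Lᵢ/(AᵢEᵢ) = 750/(2050×198×10³) + 625/(1375×120×10³) + 550/(1700×198×10³) = 7.27×10⁻⁶ mm/N.
So P = 3.385 / 7.27×10⁻⁶ = 465.7 kN, tensile.
σ_{stainless steel} = P / A = 465700 / 1700 = 273.9 MPa.

σ ≈ 274 MPa (tensile)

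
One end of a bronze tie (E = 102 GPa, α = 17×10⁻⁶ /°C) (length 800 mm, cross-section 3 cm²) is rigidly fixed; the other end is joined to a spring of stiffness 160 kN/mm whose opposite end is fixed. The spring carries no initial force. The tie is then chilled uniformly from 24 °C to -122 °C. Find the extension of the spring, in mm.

If the spring were absent the tie would shorten by αΔT L = 17×10⁻⁶ × 146 × 800 = 1.986 mm.
With a force P in the spring, the elastic change of the tie is PL/(AE) and that of the spring is P/k; compatibility requires their sum to equal δ_free.
P [ L/(AE) + 1/k ] = δ_free → P [ 800/(300×102×10³) + 1/(160×10³) ] = 1.986.
P = 1.986 / 3.239×10⁻⁵ = 61300 N.
Spring extension = P/k = 61300/(160×10³) = 0.3831 mm.

δ ≈ 0.383 mm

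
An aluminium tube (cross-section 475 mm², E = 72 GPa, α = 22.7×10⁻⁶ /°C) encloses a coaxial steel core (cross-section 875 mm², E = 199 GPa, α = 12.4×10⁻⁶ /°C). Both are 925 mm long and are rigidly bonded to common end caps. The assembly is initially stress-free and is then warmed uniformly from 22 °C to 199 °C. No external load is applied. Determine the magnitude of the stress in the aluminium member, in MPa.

σ ≈ 110 MPa (compressive)

The aluminium has the larger α, so on heating it would change length more than the steel if both were free. The rigid plates force a common final length, so the aluminium is put into compression and the steel into tension, with equal and opposite forces P (no external load).
Compatibility of the two members (thermal + elastic change equal): (α₁ − α₂)ΔT = P·[1/(A₁E₁) + 1/(A₂E₂)].
|α₁ − α₂|·ΔT = 10.3×10⁻⁶ × 177 = 0.001823.
1/(A₁E₁) + 1/(A₂E₂) = 1/(475×72×10³) + 1/(875×199×10³) = 3.498×10⁻⁸ N⁻¹.
So P = 0.001823 / 3.498×10⁻⁸ = 52.11 kN.
σ_{aluminium} = P/A₁ = 52110/475 = 109.7 MPa, compressive.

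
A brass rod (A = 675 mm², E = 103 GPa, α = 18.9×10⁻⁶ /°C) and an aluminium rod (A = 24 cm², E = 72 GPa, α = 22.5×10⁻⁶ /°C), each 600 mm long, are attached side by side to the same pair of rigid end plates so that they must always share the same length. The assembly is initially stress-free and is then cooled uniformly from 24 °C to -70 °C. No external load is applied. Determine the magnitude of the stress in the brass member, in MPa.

Both members must finish at the same length. With the larger α, the aluminium tends to over-contract; the plates restrain it, putting the aluminium in tension and the brass in compression. With no external load the two internal forces are equal and opposite, magnitude P.
Setting the final lengths equal and cancelling L: (α₁ − α₂)ΔT = P/(A₁E₁) + P/(A₂E₂).
|α₁ − α₂|·ΔT = 3.6×10⁻⁶ × 94 = 0.0003384.
1/(A₁E₁) + 1/(A₂E₂) = 1/(675×103×10³) + 1/(2400×72×10³) = 2.017×10⁻⁸ N⁻¹.
So P = 0.0003384 / 2.017×10⁻⁸ = 16.78 kN.
σ_{brass} = P/A₁ = 16780/675 = 24.85 MPa, compressive.

σ ≈ 24.9 MPa (compressive)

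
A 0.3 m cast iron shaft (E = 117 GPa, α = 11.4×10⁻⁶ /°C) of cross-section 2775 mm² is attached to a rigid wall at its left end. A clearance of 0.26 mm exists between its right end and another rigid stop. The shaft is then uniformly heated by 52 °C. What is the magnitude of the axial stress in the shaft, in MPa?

σ ≈ 0 MPa

If the wall were absent the shaft would grow by αΔT L = 11.4×10⁻⁶ × 52 × 300 = 0.1778 mm.
This is smaller than the 0.26 mm clearance, so the shaft expands freely without reaching the stop — the stress is zero.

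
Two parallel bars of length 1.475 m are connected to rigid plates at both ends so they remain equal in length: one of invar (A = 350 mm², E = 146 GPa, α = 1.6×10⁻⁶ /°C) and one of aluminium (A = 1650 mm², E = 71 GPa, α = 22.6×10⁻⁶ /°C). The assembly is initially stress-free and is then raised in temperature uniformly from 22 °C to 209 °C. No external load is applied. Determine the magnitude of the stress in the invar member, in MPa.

σ ≈ 399 MPa (tensile)

Both members must finish at the same length. With the larger α, the aluminium tends to over-expand; the plates restrain it, putting the aluminium in compression and the invar in tension. With no external load the two internal forces are equal and opposite, magnitude P.
Compatibility of the two members (thermal + elastic change equal): (α₁ − α₂)ΔT = P·[1/(A₁E₁) + 1/(A₂E₂)].
|α₁ − α₂|·ΔT = 21×10⁻⁶ × 187 = 0.003927.
1/(A₁E₁) + 1/(A₂E₂) = 1/(350×146×10³) + 1/(1650×71×10³) = 2.811×10⁻⁸ N⁻¹.
P = 0.003927 / 2.811×10⁻⁸ = 139700 N = 139.7 kN.
σ_{invar} = P/A₁ = 139700/350 = 399.2 MPa, tensile.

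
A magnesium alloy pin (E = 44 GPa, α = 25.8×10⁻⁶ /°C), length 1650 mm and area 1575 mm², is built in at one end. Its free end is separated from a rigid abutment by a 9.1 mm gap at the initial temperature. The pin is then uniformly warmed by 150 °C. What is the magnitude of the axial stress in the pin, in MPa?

Unrestrained expansion: δ_free = αΔT L = 25.8×10⁻⁶ × 150 × 1650 = 6.386 mm.
Since δ_free = 6.39 mm is less than the 9.1 mm gap, the pin never touches the wall. No axial force develops.

σ ≈ 0 MPa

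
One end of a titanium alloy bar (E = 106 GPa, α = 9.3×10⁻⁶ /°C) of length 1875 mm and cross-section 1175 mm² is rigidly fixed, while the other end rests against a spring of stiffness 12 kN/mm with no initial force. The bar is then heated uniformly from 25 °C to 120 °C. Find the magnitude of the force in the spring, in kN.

The unrestrained thermal change is αΔT L = 9.3×10⁻⁶ × 95 × 1875 = 1.657 mm.
With a force P in the spring, the elastic change of the bar is PL/(AE) and that of the spring is P/k; compatibility requires their sum to equal δ_free.
P [ L/(AE) + 1/k ] = δ_free → P [ 1875/(1175×106×10³) + 1/(12×10³) ] = 1.657.
P = 1.657 / 9.839×10⁻⁵ = 16840 N.

P ≈ 16.8 kN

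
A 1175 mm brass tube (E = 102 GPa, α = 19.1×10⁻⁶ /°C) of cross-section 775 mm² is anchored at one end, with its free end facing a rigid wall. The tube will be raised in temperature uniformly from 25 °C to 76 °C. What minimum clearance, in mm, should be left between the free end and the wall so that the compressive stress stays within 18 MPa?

Free expansion if unrestrained: δ_free = αΔT L = 19.1×10⁻⁶ × 51 × 1175 = 1.145 mm.
A stress of 18 MPa corresponds to the wall pushing the tube back by σL/E = 18×1175/(102×10³) = 0.2074 mm.
The gap must absorb the remainder: g_min = 1.145 − 0.2074 = 0.9372 mm.

g ≈ 0.937 mm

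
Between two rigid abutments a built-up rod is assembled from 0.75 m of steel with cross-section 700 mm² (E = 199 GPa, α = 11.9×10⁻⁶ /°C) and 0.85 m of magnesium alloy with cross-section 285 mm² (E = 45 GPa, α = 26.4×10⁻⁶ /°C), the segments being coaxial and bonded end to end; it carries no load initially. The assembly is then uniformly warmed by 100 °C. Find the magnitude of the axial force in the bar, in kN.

If the supports were absent, the total length change would be Σ αᵢΔT Lᵢ = 11.9×10⁻⁶×100×750 + 26.4×10⁻⁶×100×850 = 3.136 mm.
The rigid supports impose zero overall length change; the single axial force P common to all segments must satisfy P Σ Lᵢ/(AᵢEᵢ) = δ_free.
Σ Lᵢ/(AᵢEᵢ) = 750/(700×199×10³) + 850/(285×45×10³) = 7.166×10⁻⁵ mm/N.
P = 3.136 / 7.166×10⁻⁵ = 43770 N = 43.77 kN, compressive.

P ≈ 43.8 kN (compressive)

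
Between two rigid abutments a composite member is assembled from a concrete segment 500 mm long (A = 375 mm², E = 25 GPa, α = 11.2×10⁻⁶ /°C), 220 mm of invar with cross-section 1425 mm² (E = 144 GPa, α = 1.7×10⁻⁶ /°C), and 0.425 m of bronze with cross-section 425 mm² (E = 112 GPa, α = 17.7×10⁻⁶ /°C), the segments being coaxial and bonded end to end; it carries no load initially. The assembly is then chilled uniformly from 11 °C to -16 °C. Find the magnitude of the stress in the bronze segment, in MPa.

σ ≈ 13.5 MPa (tensile)

With the walls removed the bar would change length by δ_free = Σ αᵢΔT Lᵢ = 11.2×10⁻⁶×27×500 + 1.7×10⁻⁶×27×220 + 17.7×10⁻⁶×27×425 = 0.3644 mm.
The rigid supports impose zero overall length change; the single axial force P common to all segments must satisfy P Σ Lᵢ/(AᵢEᵢ) = δ_free.
The series flexibility is Σ Lᵢ/(AᵢEᵢ) = 500/(375×25×10³) + 220/(1425×144×10³) + 425/(425×112×10³) = 6.333×10⁻⁵ mm/N.
P = 0.3644 / 6.333×10⁻⁵ = 5754 N = 5.754 kN, tensile.
σ_{bronze} = P / A = 5754 / 425 = 13.54 MPa.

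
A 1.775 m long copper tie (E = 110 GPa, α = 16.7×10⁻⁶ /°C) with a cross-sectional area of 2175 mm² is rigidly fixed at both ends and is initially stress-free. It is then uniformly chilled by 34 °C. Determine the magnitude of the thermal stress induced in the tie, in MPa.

Because both ends are immovable the net strain is zero, and the suppressed thermal strain is αΔT = 16.7×10⁻⁶ × 34 = 567.8×10⁻⁶.
σ = EαΔT = 110×10³ × 16.7×10⁻⁶ × 34 = 62.46 MPa (tensile; the tie is trying to contract).

σ ≈ 62.5 MPa (tensile)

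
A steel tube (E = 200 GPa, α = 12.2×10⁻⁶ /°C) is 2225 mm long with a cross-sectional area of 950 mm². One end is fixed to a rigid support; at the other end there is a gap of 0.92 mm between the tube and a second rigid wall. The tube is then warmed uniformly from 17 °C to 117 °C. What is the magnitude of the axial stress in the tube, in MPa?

Free thermal elongation = αΔT L = 12.2×10⁻⁶ × 100 × 2225 = 2.714 mm.
The gap closes (δ_free > 0.92 mm) and the wall then resists a further 2.714 − 0.92 = 1.794 mm of expansion.
So σ = E(δ_free − g)/L = 200×10³ × 1.794/2225 = 161.3 MPa.

σ ≈ 161 MPa (compressive)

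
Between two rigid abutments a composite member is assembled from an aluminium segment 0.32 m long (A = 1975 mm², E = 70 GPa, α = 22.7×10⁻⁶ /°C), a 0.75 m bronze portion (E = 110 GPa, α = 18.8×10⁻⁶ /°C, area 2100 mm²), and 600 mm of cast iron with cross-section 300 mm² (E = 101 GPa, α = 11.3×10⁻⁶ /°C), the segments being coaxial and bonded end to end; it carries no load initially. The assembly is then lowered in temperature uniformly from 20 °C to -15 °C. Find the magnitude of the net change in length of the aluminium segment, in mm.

|ΔL| ≈ 0.164 mm

If the supports were absent, the total length change would be Σ αᵢΔT Lᵢ = 22.7×10⁻⁶×35×320 + 18.8×10⁻⁶×35×750 + 11.3×10⁻⁶×35×600 = 0.985 mm.
The rigid supports impose zero overall length change; the single axial force P common to all segments must satisfy P Σ Lᵢ/(AᵢEᵢ) = δ_free.
The series flexibility is Σ Lᵢ/(AᵢEᵢ) = 320/(1975×70×10³) + 750/(2100×110×10³) + 600/(300×101×10³) = 2.536×10⁻⁵ mm/N.
So P = 0.985 / 2.536×10⁻⁵ = 38.84 kN, tensile.
For the aluminium segment, free thermal change = 22.7×10⁻⁶×35×320 = 0.2542 mm and elastic change from P = 38840×320/(1975×70×10³) = 0.08989 mm; these oppose, so the net change is 0.164 mm (segment shortens).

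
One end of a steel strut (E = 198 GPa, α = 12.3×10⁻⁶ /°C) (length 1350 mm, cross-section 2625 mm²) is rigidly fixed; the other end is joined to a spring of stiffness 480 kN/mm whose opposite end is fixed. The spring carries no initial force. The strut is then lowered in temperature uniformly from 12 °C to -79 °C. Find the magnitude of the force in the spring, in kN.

Free thermal contraction: δ_free = αΔT L = 12.3×10⁻⁶ × 91 × 1350 = 1.511 mm.
With a force P in the spring, the elastic change of the strut is PL/(AE) and that of the spring is P/k; compatibility requires their sum to equal δ_free.
So P = δ_free / [L/(AE) + 1/k] = 1.511 / [ 1350/(2625×198×10³) + 1/(480×10³) ].
P = 1.511 / 4.681×10⁻⁶ = 322800 N.

P ≈ 323 kN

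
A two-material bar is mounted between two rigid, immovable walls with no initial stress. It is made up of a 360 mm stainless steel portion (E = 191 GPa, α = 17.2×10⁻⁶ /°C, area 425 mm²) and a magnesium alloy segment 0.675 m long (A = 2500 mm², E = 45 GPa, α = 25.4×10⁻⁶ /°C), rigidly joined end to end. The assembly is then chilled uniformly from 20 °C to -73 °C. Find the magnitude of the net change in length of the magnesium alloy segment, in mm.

Free thermal contraction of the whole bar: Σ αᵢΔT Lᵢ = 17.2×10⁻⁶×93×360 + 25.4×10⁻⁶×93×675 = 2.17 mm.
The rigid supports impose zero overall length change; the single axial force P common to all segments must satisfy P Σ Lᵢ/(AᵢEᵢ) = δ_free.
The series flexibility is Σ Lᵢ/(AᵢEᵢ) = 360/(425×191×10³) + 675/(2500×45×10³) = 1.043×10⁻⁵ mm/N.
So P = 2.17 / 1.043×10⁻⁵ = 208 kN, tensile.
For the magnesium alloy segment, free thermal change = 25.4×10⁻⁶×93×675 = 1.594 mm and elastic change from P = 208000×675/(2500×45×10³) = 1.248 mm; these oppose, so the net change is 0.347 mm (segment shortens).

|ΔL| ≈ 0.347 mm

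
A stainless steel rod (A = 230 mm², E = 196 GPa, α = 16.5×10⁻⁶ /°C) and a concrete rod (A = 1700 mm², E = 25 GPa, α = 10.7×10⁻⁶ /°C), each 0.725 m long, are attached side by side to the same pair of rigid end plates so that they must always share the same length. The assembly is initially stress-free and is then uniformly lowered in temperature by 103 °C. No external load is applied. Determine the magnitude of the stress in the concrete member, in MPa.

Both members must finish at the same length. With the larger α, the stainless steel tends to over-contract; the plates restrain it, putting the stainless steel in tension and the concrete in compression. With no external load the two internal forces are equal and opposite, magnitude P.
Setting the final lengths equal and cancelling L: (α₁ − α₂)ΔT = P/(A₁E₁) + P/(A₂E₂).
|α₁ − α₂|·ΔT = 5.8×10⁻⁶ × 103 = 0.0005974.
1/(A₁E₁) + 1/(A₂E₂) = 1/(230×196×10³) + 1/(1700×25×10³) = 4.571×10⁻⁸ N⁻¹.
So P = 0.0005974 / 4.571×10⁻⁸ = 13.07 kN.
σ_{concrete} = P/A₂ = 13070/1700 = 7.687 MPa, compressive.

σ ≈ 7.69 MPa (compressive)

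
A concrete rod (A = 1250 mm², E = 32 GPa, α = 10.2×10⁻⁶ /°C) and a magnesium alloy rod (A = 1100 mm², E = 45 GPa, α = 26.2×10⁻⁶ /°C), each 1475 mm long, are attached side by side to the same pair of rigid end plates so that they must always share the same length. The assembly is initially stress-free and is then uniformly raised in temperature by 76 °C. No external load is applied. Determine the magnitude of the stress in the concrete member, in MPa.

Both members must finish at the same length. With the larger α, the magnesium alloy tends to over-expand; the plates restrain it, putting the magnesium alloy in compression and the concrete in tension. With no external load the two internal forces are equal and opposite, magnitude P.
Setting the final lengths equal and cancelling L: (α₁ − α₂)ΔT = P/(A₁E₁) + P/(A₂E₂).
|α₁ − α₂|·ΔT = 16×10⁻⁶ × 76 = 0.001216.
1/(A₁E₁) + 1/(A₂E₂) = 1/(1250×32×10³) + 1/(1100×45×10³) = 4.52×10⁻⁸ N⁻¹.
So P = 0.001216 / 4.52×10⁻⁸ = 26.9 kN.
σ_{concrete} = P/A₁ = 26900/1250 = 21.52 MPa, tensile.

σ ≈ 21.5 MPa (tensile)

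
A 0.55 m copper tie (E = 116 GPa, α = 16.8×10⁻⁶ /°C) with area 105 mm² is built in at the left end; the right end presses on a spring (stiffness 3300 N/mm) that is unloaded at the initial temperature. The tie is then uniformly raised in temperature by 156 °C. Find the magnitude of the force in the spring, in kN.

Free thermal expansion: δ_free = αΔT L = 16.8×10⁻⁶ × 156 × 550 = 1.441 mm.
With a force P in the spring, the elastic change of the tie is PL/(AE) and that of the spring is P/k; compatibility requires their sum to equal δ_free.
So P = δ_free / [L/(AE) + 1/k] = 1.441 / [ 550/(105×116×10³) + 1/(3300) ].
P = 1.441 / 0.0003482 = 4140 N.

P ≈ 4.14 kN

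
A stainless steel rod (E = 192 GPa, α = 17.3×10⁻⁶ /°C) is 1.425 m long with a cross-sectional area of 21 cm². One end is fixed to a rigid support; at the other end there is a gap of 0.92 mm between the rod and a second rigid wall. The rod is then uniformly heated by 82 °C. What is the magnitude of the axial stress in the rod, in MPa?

If the wall were absent the rod would grow by αΔT L = 17.3×10⁻⁶ × 82 × 1425 = 2.022 mm.
After closing the 0.92 mm clearance, 2.022 − 0.92 = 1.102 mm of expansion remains to be suppressed by the wall.
So σ = E(δ_free − g)/L = 192×10³ × 1.102/1425 = 148.4 MPa.

σ ≈ 148 MPa (compressive)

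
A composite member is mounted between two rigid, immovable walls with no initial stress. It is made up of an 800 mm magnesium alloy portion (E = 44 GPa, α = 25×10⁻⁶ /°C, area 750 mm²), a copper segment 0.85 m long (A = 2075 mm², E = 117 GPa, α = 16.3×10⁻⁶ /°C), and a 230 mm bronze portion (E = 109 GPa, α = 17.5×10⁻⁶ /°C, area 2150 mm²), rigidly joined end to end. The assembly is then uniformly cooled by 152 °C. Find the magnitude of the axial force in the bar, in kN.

If the supports were absent, the total length change would be Σ αᵢΔT Lᵢ = 25×10⁻⁶×152×800 + 16.3×10⁻⁶×152×850 + 17.5×10⁻⁶×152×230 = 5.758 mm.
The walls prevent any net length change, so an axial force P (same in every segment) develops. Compatibility: P · Σ Lᵢ/(AᵢEᵢ) = δ_free.
Σ Lᵢ/(AᵢEᵢ) = 800/(750×44×10³) + 850/(2075×117×10³) + 230/(2150×109×10³) = 2.873×10⁻⁵ mm/N.
So P = 5.758 / 2.873×10⁻⁵ = 200.4 kN, tensile.

P ≈ 200 kN (tensile)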